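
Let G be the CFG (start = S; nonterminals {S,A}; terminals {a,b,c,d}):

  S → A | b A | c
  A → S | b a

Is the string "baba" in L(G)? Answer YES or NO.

CNF form of G:
  S -> T0 A | T0 T1 | c
  A -> T0 A | T0 T1 | c
  T0 -> b
  T1 -> a

CYK fill:
  cell(0,0) b: {T0}  orig:{}
  cell(1,1) a: {T1}  orig:{}
  cell(2,2) b: {T0}  orig:{}
  cell(3,3) a: {T1}  orig:{}
  cell(0,1) ba: {A,S}
  cell(1,2) ab: ∅
  cell(2,3) ba: {A,S}
  cell(0,2) bab: ∅
  cell(1,3) aba: ∅
  cell(0,3) baba: ∅

S ∉ T[0,3] ⇒ NO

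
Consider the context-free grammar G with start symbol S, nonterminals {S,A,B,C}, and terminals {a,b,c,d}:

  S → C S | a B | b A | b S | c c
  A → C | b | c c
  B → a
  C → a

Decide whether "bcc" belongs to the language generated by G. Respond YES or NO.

Convert to CNF:
  S -> C S | T0 T0 | T1 B | T2 A | T2 S
  A -> T0 T0 | a | b
  B -> a
  C -> a
  T0 -> c
  T1 -> a
  T2 -> b

Fill CYK table bottom-up:
  [0..0]={A,T2}  "b"  orig:{A}
  [1..1]={T0}  "c"  orig:{}
  [2..2]={T0}  "c"  orig:{}
  [0..1]=∅  "bc"
  [1..2]={A,S}  "cc"
  [0..2]={S}  "bcc"

S ∈ T[0,2] ⇒ YES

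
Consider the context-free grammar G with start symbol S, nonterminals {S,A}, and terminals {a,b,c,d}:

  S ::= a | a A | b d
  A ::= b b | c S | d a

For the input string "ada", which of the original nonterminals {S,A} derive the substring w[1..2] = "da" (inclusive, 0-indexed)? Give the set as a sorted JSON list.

Convert to CNF:
  S -> T0 T2 | T3 A | a
  A -> T0 T0 | T1 S | T2 T3
  T0 -> b
  T1 -> c
  T2 -> d
  T3 -> a

Fill CYK table bottom-up, restricted to cells inside w[1..2]:
  cell(1,1) d: {T2}  orig:{}
  cell(2,2) a: {S,T3}  orig:{S}
  cell(1,2) da: {A}

Original NTs in T[1,2] deriving "da": ["A"]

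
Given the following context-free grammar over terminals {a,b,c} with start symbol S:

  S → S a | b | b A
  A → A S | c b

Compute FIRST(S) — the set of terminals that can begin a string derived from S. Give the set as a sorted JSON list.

FIRST sets, iterate to fixpoint:
round 1:
  A via A→c b: +{c}
  S via S→b: +{b}
  S: {b}  A: {c}
round 2: (stable)
  S: {b}  A: {c}

FIRST(S) = ["b"]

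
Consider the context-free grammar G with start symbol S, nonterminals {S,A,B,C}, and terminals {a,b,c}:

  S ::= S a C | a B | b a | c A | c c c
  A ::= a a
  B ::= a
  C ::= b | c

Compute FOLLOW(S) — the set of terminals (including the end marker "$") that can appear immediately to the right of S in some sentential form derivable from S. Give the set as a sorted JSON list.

FIRST sets, iterate to fixpoint:
round 1:
  A via A→a a: +{a}
  B via B→a: +{a}
  C via C→b: +{b}
  C via C→c: +{c}
  S via S→a B: +{a}
  S via S→b a: +{b}
  S via S→c A: +{c}
  FIRST(S)={a,b,c}  FIRST(A)={a}  FIRST(B)={a}  FIRST(C)={b,c}
round 2: (stable)
  FIRST(S)={a,b,c}  FIRST(A)={a}  FIRST(B)={a}  FIRST(C)={b,c}

Compute FOLLOW by fixpoint:
FOLLOW(S) := {$}
iter 1:
  S→S a C: FOLLOW(S) ⊇ FIRST(a) = {a}; new: +{a}
  S→S a C: FOLLOW(C) ⊇ FOLLOW(S) ⊇ {$,a}; new: +{$,a}
  S→a B: FOLLOW(B) ⊇ FOLLOW(S) ⊇ {$,a}; new: +{$,a}
  S→c A: FOLLOW(A) ⊇ FOLLOW(S) ⊇ {$,a}; new: +{$,a}
  S: {$,a}  A: {$,a}  B: {$,a}  C: {$,a}
iter 2: — fixpoint
  S: {$,a}  A: {$,a}  B: {$,a}  C: {$,a}

FOLLOW(S) = ["$", "a"]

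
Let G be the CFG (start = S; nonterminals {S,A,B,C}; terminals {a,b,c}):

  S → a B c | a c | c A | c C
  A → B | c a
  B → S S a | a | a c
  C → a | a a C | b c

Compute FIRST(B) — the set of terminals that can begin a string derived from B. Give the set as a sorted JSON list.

FIRST sets, iterate to fixpoint:
iter 1:
  A via A→c a: +{c}
  B via B→a: +{a}
  C via C→a: +{a}
  C via C→b c: +{b}
  S via S→a B c: +{a}
  S via S→c A: +{c}
  S: {a,c}  A: {c}  B: {a}  C: {a,b}
iter 2:
  A via A→B: +{a}
  B via B→S S a: +{c}
  S: {a,c}  A: {a,c}  B: {a,c}  C: {a,b}
iter 3: done
  S: {a,c}  A: {a,c}  B: {a,c}  C: {a,b}

FIRST(B) = ["a", "c"]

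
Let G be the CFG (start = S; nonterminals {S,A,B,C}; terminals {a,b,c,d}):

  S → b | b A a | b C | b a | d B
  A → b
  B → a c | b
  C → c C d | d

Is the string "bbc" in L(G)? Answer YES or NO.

Convert to CNF:
  S -> T2 B | T3 C | T3 T0 | T3 X5 | b
  A -> b
  B -> T0 T1 | b
  C -> T1 X4 | d
  T0 -> a
  T1 -> c
  T2 -> d
  T3 -> b
  X4 -> C T2
  X5 -> A T0

CYK table (by increasing span):
  T[0,0] 'b' = {A,B,S,T3}  orig:{A,B,S}
  T[1,1] 'b' = {A,B,S,T3}  orig:{A,B,S}
  T[2,2] 'c' = {T1}  orig:{}
  T[0,1] 'bb' = ∅
  T[1,2] 'bc' = ∅
  T[0,2] 'bbc' = ∅

S ∉ T[0,2] ⇒ NO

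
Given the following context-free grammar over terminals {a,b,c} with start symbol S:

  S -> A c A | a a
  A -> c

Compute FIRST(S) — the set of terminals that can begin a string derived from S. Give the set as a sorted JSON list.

FIRST sets, iterate to fixpoint:
pass 1:
  A via A→c: +{c}
  S via S→A c A: +{c}
  S via S→a a: +{a}
  FIRST(S)={a,c}  FIRST(A)={c}
pass 2: (stable)
  FIRST(S)={a,c}  FIRST(A)={c}

FIRST(S) = ["a", "c"]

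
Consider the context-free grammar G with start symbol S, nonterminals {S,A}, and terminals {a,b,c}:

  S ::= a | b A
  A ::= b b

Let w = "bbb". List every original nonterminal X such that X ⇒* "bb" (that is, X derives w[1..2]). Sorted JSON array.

Convert to CNF:
  S -> T0 A | a
  A -> T0 T0
  T0 -> b

CYK table (by increasing span) (cells [i..j] with 1 ≤ i ≤ j ≤ 2 only):
  [1..1]={T0}  "b"  orig:{}
  [2..2]={T0}  "b"  orig:{}
  [1..2]={A}  "bb"

Original NTs in T[1,2] deriving "bb": ["A"]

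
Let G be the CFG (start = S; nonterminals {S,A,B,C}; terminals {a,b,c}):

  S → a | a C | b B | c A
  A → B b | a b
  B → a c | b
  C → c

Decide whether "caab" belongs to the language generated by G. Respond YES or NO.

Convert to CNF:
  S -> T0 B | T1 C | T2 A | a
  A -> B T0 | T1 T0
  B -> T1 T2 | b
  C -> c
  T0 -> b
  T1 -> a
  T2 -> c

Fill CYK table bottom-up:
  [0..0]={C,T2}  "c"  orig:{C}
  [1..1]={S,T1}  "a"  orig:{S}
  [2..2]={S,T1}  "a"  orig:{S}
  [3..3]={B,T0}  "b"  orig:{B}
  [0..1]=∅  "ca"
  [1..2]=∅  "aa"
  [2..3]={A}  "ab"
  [0..2]=∅  "caa"
  [1..3]=∅  "aab"
  [0..3]=∅  "caab"

S ∉ T[0,3] ⇒ NO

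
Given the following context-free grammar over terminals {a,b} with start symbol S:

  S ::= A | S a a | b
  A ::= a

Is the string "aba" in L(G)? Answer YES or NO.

Convert to CNF:
  S -> S X1 | a | b
  A -> a
  T0 -> a
  X1 -> T0 T0

CYK fill:
  T[0,0] 'a' = {A,S,T0}  orig:{A,S}
  T[1,1] 'b' = {S}
  T[2,2] 'a' = {A,S,T0}  orig:{A,S}
  T[0,1] 'ab' = ∅
  T[1,2] 'ba' = ∅
  T[0,2] 'aba' = ∅

S ∉ T[0,2] ⇒ NO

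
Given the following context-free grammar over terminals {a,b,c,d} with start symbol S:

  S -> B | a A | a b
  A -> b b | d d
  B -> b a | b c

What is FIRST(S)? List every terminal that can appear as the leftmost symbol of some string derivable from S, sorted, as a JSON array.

FIRST sets, iterate to fixpoint:
[1]
  A via A→b b: +{b}
  A via A→d d: +{d}
  B via B→b a: +{b}
  S via S→B: +{b}
  S via S→a A: +{a}
  FIRST[S]={a,b}  FIRST[A]={b,d}  FIRST[B]={b}
[2] (no change)
  FIRST[S]={a,b}  FIRST[A]={b,d}  FIRST[B]={b}

FIRST(S) = ["a", "b"]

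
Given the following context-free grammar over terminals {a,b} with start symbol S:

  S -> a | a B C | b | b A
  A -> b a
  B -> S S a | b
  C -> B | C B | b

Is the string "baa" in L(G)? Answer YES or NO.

Convert to CNF:
  S -> T0 A | T1 X4 | a | b
  A -> T0 T1
  B -> S X2 | b
  C -> C B | S X3 | b
  T0 -> b
  T1 -> a
  X2 -> S T1
  X3 -> S T1
  X4 -> B C

Fill CYK table bottom-up:
  cell(0,0) b: {B,C,S,T0}  orig:{B,C,S}
  cell(1,1) a: {S,T1}  orig:{S}
  cell(2,2) a: {S,T1}  orig:{S}
  cell(0,1) ba: {A,X2,X3}  orig:{A}
  cell(1,2) aa: {X2,X3}  orig:{}
  cell(0,2) baa: {B,C}

S ∉ T[0,2] ⇒ NO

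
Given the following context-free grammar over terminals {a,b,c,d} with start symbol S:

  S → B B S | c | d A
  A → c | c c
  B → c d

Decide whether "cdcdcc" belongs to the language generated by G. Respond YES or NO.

Convert to CNF:
  S -> B X2 | T1 A | c
  A -> T0 T0 | c
  B -> T0 T1
  T0 -> c
  T1 -> d
  X2 -> B S

CYK fill:
  T[0,0] 'c' = {A,S,T0}  orig:{A,S}
  T[1,1] 'd' = {T1}  orig:{}
  T[2,2] 'c' = {A,S,T0}  orig:{A,S}
  T[3,3] 'd' = {T1}  orig:{}
  T[4,4] 'c' = {A,S,T0}  orig:{A,S}
  T[5,5] 'c' = {A,S,T0}  orig:{A,S}
  T[0,1] 'cd' = {B}
  T[1,2] 'dc' = {S}
  T[2,3] 'cd' = {B}
  T[3,4] 'dc' = {S}
  T[4,5] 'cc' = {A}
  T[0,2] 'cdc' = {X2}  orig:{}
  T[1,3] 'dcd' = ∅
  T[2,4] 'cdc' = {X2}  orig:{}
  T[3,5] 'dcc' = {S}
  T[0,3] 'cdcd' = ∅
  T[1,4] 'dcdc' = ∅
  T[2,5] 'cdcc' = ∅
  T[0,4] 'cdcdc' = {S}
  T[1,5] 'dcdcc' = ∅
  T[0,5] 'cdcdcc' = ∅

S ∉ T[0,5] ⇒ NO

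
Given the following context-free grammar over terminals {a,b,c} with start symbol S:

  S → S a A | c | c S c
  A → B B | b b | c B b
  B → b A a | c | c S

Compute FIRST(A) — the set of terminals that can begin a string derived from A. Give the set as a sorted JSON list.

Compute FIRST by fixpoint:
iter 1:
  A via A→b b: +{b}
  A via A→c B b: +{c}
  B via B→b A a: +{b}
  B via B→c: +{c}
  S via S→c: +{c}
  FIRST(S)={c}  FIRST(A)={b,c}  FIRST(B)={b,c}
iter 2: done
  FIRST(S)={c}  FIRST(A)={b,c}  FIRST(B)={b,c}

FIRST(A) = ["b", "c"]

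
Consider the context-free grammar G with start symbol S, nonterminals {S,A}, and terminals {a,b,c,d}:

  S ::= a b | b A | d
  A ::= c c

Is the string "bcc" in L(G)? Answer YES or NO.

CNF form of G:
  S -> T1 T2 | T2 A | d
  A -> T0 T0
  T0 -> c
  T1 -> a
  T2 -> b

CYK table (by increasing span):
  cell(0,0) b: {T2}  orig:{}
  cell(1,1) c: {T0}  orig:{}
  cell(2,2) c: {T0}  orig:{}
  cell(0,1) bc: ∅
  cell(1,2) cc: {A}
  cell(0,2) bcc: {S}

S ∈ T[0,2] ⇒ YES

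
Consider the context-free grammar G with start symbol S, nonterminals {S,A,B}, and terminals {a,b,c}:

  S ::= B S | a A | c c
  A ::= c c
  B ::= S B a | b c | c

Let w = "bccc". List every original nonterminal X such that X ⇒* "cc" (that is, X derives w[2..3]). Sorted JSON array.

CNF form of G:
  S -> B S | T0 T0 | T1 A
  A -> T0 T0
  B -> S X3 | T2 T0 | c
  T0 -> c
  T1 -> a
  T2 -> b
  X3 -> B T1

CYK fill (cells [i..j] with 2 ≤ i ≤ j ≤ 3 only):
  cell(2,2) c: {B,T0}  orig:{B}
  cell(3,3) c: {B,T0}  orig:{B}
  cell(2,3) cc: {A,S}

Original NTs in T[2,3] deriving "cc": ["A", "S"]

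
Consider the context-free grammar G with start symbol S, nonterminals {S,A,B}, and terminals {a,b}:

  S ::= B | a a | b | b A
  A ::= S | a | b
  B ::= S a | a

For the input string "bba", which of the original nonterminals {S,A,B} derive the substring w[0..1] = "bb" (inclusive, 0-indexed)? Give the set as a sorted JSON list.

Convert to CNF:
  S -> S T0 | T0 T0 | T1 A | a | b
  A -> S T0 | T0 T0 | T1 A | a | b
  B -> S T0 | a
  T0 -> a
  T1 -> b

Fill CYK table bottom-up (cells [i..j] with 0 ≤ i ≤ j ≤ 1 only):
  T[0,0] 'b' = {A,S,T1}  orig:{A,S}
  T[1,1] 'b' = {A,S,T1}  orig:{A,S}
  T[0,1] 'bb' = {A,S}

Original NTs in T[0,1] deriving "bb": ["A", "S"]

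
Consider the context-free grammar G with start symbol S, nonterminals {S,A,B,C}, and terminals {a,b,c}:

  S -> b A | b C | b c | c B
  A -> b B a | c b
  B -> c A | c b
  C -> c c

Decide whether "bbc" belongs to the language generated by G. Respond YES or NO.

CNF form of G:
  S -> T0 A | T0 C | T0 T2 | T2 B
  A -> T0 X3 | T2 T0
  B -> T2 A | T2 T0
  C -> T2 T2
  T0 -> b
  T1 -> a
  T2 -> c
  X3 -> B T1

CYK fill:
  [0..0]={T0}  "b"  orig:{}
  [1..1]={T0}  "b"  orig:{}
  [2..2]={T2}  "c"  orig:{}
  [0..1]=∅  "bb"
  [1..2]={S}  "bc"
  [0..2]=∅  "bbc"

S ∉ T[0,2] ⇒ NO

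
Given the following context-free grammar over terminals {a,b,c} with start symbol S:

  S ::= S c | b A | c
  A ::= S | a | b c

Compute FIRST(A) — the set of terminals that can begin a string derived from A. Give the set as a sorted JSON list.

FIRST iteration:
round 1:
  A via A→a: +{a}
  A via A→b c: +{b}
  S via S→b A: +{b}
  S via S→c: +{c}
  S: {b,c}  A: {a,b}
round 2:
  A via A→S: +{c}
  S: {b,c}  A: {a,b,c}
round 3: (no change)
  S: {b,c}  A: {a,b,c}

FIRST(A) = ["a", "b", "c"]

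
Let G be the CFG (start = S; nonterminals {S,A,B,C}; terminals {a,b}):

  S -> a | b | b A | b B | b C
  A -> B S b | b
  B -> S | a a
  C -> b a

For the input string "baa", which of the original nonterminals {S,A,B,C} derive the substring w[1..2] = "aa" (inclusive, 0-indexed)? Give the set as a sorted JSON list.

Convert to CNF:
  S -> T0 A | T0 B | T0 C | a | b
  A -> B X2 | b
  B -> T0 A | T0 B | T0 C | T1 T1 | a | b
  C -> T0 T1
  T0 -> b
  T1 -> a
  X2 -> S T0

CYK fill — only the sub-triangle for w[1..2]:
  cell(1,1) a: {B,S,T1}  orig:{B,S}
  cell(2,2) a: {B,S,T1}  orig:{B,S}
  cell(1,2) aa: {B}

Original NTs in T[1,2] deriving "aa": ["B"]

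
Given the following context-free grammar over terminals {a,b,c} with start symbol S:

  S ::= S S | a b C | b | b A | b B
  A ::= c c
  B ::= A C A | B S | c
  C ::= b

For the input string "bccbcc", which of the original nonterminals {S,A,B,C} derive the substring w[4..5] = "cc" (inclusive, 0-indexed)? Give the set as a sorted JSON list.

CNF form of G:
  S -> S S | T1 X4 | T2 A | T2 B | b
  A -> T0 T0
  B -> A X3 | B S | c
  C -> b
  T0 -> c
  T1 -> a
  T2 -> b
  X3 -> C A
  X4 -> T2 C

CYK fill, restricted to cells inside w[4..5]:
  T[4,4] 'c' = {B,T0}  orig:{B}
  T[5,5] 'c' = {B,T0}  orig:{B}
  T[4,5] 'cc' = {A}

Original NTs in T[4,5] deriving "cc": ["A"]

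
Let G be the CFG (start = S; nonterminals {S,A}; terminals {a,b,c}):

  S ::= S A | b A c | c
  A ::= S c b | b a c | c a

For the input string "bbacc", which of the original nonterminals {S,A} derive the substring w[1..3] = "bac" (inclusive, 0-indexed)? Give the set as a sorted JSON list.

Convert to CNF:
  S -> S A | T1 X5 | c
  A -> S X3 | T0 T2 | T1 X4
  T0 -> c
  T1 -> b
  T2 -> a
  X3 -> T0 T1
  X4 -> T2 T0
  X5 -> A T0

CYK fill (cells [i..j] with 1 ≤ i ≤ j ≤ 3 only):
  T[1,1] 'b' = {T1}  orig:{}
  T[2,2] 'a' = {T2}  orig:{}
  T[3,3] 'c' = {S,T0}  orig:{S}
  T[1,2] 'ba' = ∅
  T[2,3] 'ac' = {X4}  orig:{}
  T[1,3] 'bac' = {A}

Original NTs in T[1,3] deriving "bac": ["A"]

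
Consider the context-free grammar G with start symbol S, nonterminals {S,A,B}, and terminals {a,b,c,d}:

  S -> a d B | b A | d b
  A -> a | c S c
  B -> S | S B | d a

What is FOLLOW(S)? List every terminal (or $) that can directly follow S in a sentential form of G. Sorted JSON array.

FIRST iteration:
iter 1:
  A via A→a: +{a}
  A via A→c S c: +{c}
  B via B→d a: +{d}
  S via S→a d B: +{a}
  S via S→b A: +{b}
  S via S→d b: +{d}
  FIRST[S]={a,b,d}  FIRST[A]={a,c}  FIRST[B]={d}
iter 2:
  B via B→S: +{a,b}
  FIRST[S]={a,b,d}  FIRST[A]={a,c}  FIRST[B]={a,b,d}
iter 3: (stable)
  FIRST[S]={a,b,d}  FIRST[A]={a,c}  FIRST[B]={a,b,d}

FOLLOW iteration:
initialize: $ ∈ FOLLOW(S)
round 1:
  A→c S c: FOLLOW(S) ⊇ FIRST(c) = {c}; new: +{c}
  B→S B: FOLLOW(S) ⊇ FIRST(B) = {a,b,d}; new: +{a,b,d}
  S→a d B: FOLLOW(B) ⊇ FOLLOW(S) ⊇ {$,a,b,c,d}; new: +{$,a,b,c,d}
  S→b A: FOLLOW(A) ⊇ FOLLOW(S) ⊇ {$,a,b,c,d}; new: +{$,a,b,c,d}
  FOLLOW(S)={$,a,b,c,d}  FOLLOW(A)={$,a,b,c,d}  FOLLOW(B)={$,a,b,c,d}
round 2: — fixpoint
  FOLLOW(S)={$,a,b,c,d}  FOLLOW(A)={$,a,b,c,d}  FOLLOW(B)={$,a,b,c,d}

FOLLOW(S) = ["$", "a", "b", "c", "d"]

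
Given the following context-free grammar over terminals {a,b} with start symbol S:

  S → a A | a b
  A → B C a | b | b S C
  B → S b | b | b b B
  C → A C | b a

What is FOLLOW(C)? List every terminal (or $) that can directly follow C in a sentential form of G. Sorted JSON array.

FIRST sets, iterate to fixpoint:
iter 1:
  A via A→b: +{b}
  B via B→b: +{b}
  C via C→A C: +{b}
  S via S→a A: +{a}
  FIRST(S)={a}  FIRST(A)={b}  FIRST(B)={b}  FIRST(C)={b}
iter 2:
  B via B→S b: +{a}
  FIRST(S)={a}  FIRST(A)={b}  FIRST(B)={a,b}  FIRST(C)={b}
iter 3:
  A via A→B C a: +{a}
  C via C→A C: +{a}
  FIRST(S)={a}  FIRST(A)={a,b}  FIRST(B)={a,b}  FIRST(C)={a,b}
iter 4: (no change)
  FIRST(S)={a}  FIRST(A)={a,b}  FIRST(B)={a,b}  FIRST(C)={a,b}

FOLLOW sets:
seed FOLLOW(S) with $
iter 1:
  A→B C a: FOLLOW(B) ⊇ FIRST(C) = {a,b}; new: +{a,b}
  A→B C a: FOLLOW(C) ⊇ FIRST(a) = {a}; new: +{a}
  A→b S C: FOLLOW(S) ⊇ FIRST(C) = {a,b}; new: +{a,b}
  C→A C: FOLLOW(A) ⊇ FIRST(C) = {a,b}; new: +{a,b}
  S→a A: FOLLOW(A) ⊇ FOLLOW(S) ⊇ {$,a,b}; new: +{$}
  FOLLOW(S)={$,a,b}  FOLLOW(A)={$,a,b}  FOLLOW(B)={a,b}  FOLLOW(C)={a}
iter 2:
  A→b S C: FOLLOW(C) ⊇ FOLLOW(A) ⊇ {$,a,b}; new: +{$,b}
  FOLLOW(S)={$,a,b}  FOLLOW(A)={$,a,b}  FOLLOW(B)={a,b}  FOLLOW(C)={$,a,b}
iter 3: done
  FOLLOW(S)={$,a,b}  FOLLOW(A)={$,a,b}  FOLLOW(B)={a,b}  FOLLOW(C)={$,a,b}

FOLLOW(C) = ["$", "a", "b"]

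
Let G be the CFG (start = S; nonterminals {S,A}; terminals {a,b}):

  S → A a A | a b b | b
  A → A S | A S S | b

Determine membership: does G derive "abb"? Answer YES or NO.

CNF form of G:
  S -> A X3 | T0 X4 | b
  A -> A S | A X2 | b
  T0 -> a
  T1 -> b
  X2 -> S S
  X3 -> T0 A
  X4 -> T1 T1

CYK fill:
  T[0,0] 'a' = {T0}  orig:{}
  T[1,1] 'b' = {A,S,T1}  orig:{A,S}
  T[2,2] 'b' = {A,S,T1}  orig:{A,S}
  T[0,1] 'ab' = {X3}  orig:{}
  T[1,2] 'bb' = {A,X2,X4}  orig:{A}
  T[0,2] 'abb' = {S,X3}  orig:{S}

S ∈ T[0,2] ⇒ YES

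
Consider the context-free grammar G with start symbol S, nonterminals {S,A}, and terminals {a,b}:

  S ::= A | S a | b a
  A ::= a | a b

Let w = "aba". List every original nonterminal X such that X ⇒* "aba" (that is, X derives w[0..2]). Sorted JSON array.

Convert to CNF:
  S -> S T0 | T0 T1 | T1 T0 | a
  A -> T0 T1 | a
  T0 -> a
  T1 -> b

CYK table (by increasing span) (cells [i..j] with 0 ≤ i ≤ j ≤ 2 only):
  cell(0,0) a: {A,S,T0}  orig:{A,S}
  cell(1,1) b: {T1}  orig:{}
  cell(2,2) a: {A,S,T0}  orig:{A,S}
  cell(0,1) ab: {A,S}
  cell(1,2) ba: {S}
  cell(0,2) aba: {S}

Original NTs in T[0,2] deriving "aba": ["S"]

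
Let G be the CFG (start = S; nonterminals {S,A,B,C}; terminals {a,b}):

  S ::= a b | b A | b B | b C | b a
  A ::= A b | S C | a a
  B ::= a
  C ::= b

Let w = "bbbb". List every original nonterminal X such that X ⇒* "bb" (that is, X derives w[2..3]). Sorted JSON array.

CNF form of G:
  S -> T0 A | T0 B | T0 C | T0 T1 | T1 T0
  A -> A T0 | S C | T1 T1
  B -> a
  C -> b
  T0 -> b
  T1 -> a

CYK fill (cells [i..j] with 2 ≤ i ≤ j ≤ 3 only):
  T[2,2] 'b' = {C,T0}  orig:{C}
  T[3,3] 'b' = {C,T0}  orig:{C}
  T[2,3] 'bb' = {S}

Original NTs in T[2,3] deriving "bb": ["S"]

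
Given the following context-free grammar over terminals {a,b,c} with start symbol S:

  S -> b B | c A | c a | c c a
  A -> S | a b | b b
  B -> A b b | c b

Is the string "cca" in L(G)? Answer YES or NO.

Convert to CNF:
  S -> T1 B | T2 A | T2 T0 | T2 X5
  A -> T0 T1 | T1 B | T1 T1 | T2 A | T2 T0 | T2 X3
  B -> A X4 | T2 T1
  T0 -> a
  T1 -> b
  T2 -> c
  X3 -> T2 T0
  X4 -> T1 T1
  X5 -> T2 T0

Fill CYK table bottom-up:
  T[0,0] 'c' = {T2}  orig:{}
  T[1,1] 'c' = {T2}  orig:{}
  T[2,2] 'a' = {T0}  orig:{}
  T[0,1] 'cc' = ∅
  T[1,2] 'ca' = {A,S,X3,X5}  orig:{A,S}
  T[0,2] 'cca' = {A,S}

S ∈ T[0,2] ⇒ YES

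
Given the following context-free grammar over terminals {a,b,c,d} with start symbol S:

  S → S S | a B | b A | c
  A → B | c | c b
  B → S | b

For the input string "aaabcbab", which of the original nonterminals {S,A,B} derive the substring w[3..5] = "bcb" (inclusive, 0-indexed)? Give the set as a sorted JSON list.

CNF form of G:
  S -> S S | T0 B | T1 A | c
  A -> S S | T0 B | T1 A | T2 T1 | b | c
  B -> S S | T0 B | T1 A | b | c
  T0 -> a
  T1 -> b
  T2 -> c

Fill CYK table bottom-up, restricted to cells inside w[3..5]:
  T[3,3] 'b' = {A,B,T1}  orig:{A,B}
  T[4,4] 'c' = {A,B,S,T2}  orig:{A,B,S}
  T[5,5] 'b' = {A,B,T1}  orig:{A,B}
  T[3,4] 'bc' = {A,B,S}
  T[4,5] 'cb' = {A}
  T[3,5] 'bcb' = {A,B,S}

Original NTs in T[3,5] deriving "bcb": ["A", "B", "S"]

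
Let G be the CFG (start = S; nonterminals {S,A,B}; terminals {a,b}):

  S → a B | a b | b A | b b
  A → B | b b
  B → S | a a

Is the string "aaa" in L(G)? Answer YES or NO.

Convert to CNF:
  S -> T0 B | T0 T1 | T1 A | T1 T1
  A -> T0 B | T0 T0 | T0 T1 | T1 A | T1 T1
  B -> T0 B | T0 T0 | T0 T1 | T1 A | T1 T1
  T0 -> a
  T1 -> b

Fill CYK table bottom-up:
  [0..0]={T0}  "a"  orig:{}
  [1..1]={T0}  "a"  orig:{}
  [2..2]={T0}  "a"  orig:{}
  [0..1]={A,B}  "aa"
  [1..2]={A,B}  "aa"
  [0..2]={A,B,S}  "aaa"

S ∈ T[0,2] ⇒ YES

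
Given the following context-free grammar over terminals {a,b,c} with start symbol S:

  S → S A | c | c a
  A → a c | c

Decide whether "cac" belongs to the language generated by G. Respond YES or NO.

CNF form of G:
  S -> S A | T1 T0 | c
  A -> T0 T1 | c
  T0 -> a
  T1 -> c

Fill CYK table bottom-up:
  cell(0,0) c: {A,S,T1}  orig:{A,S}
  cell(1,1) a: {T0}  orig:{}
  cell(2,2) c: {A,S,T1}  orig:{A,S}
  cell(0,1) ca: {S}
  cell(1,2) ac: {A}
  cell(0,2) cac: {S}

S ∈ T[0,2] ⇒ YES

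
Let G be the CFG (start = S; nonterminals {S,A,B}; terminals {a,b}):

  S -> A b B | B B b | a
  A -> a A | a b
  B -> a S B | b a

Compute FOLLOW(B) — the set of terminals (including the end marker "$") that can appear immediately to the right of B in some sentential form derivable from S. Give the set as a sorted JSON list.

FIRST sets, iterate to fixpoint:
pass 1:
  A via A→a A: +{a}
  B via B→a S B: +{a}
  B via B→b a: +{b}
  S via S→A b B: +{a}
  S via S→B B b: +{b}
  S: {a,b}  A: {a}  B: {a,b}
pass 2: (no change)
  S: {a,b}  A: {a}  B: {a,b}

FOLLOW sets:
initialize: $ ∈ FOLLOW(S)
iter 1:
  B→a S B: FOLLOW(S) ⊇ FIRST(B) = {a,b}; new: +{a,b}
  S→A b B: FOLLOW(A) ⊇ FIRST(b) = {b}; new: +{b}
  S→A b B: FOLLOW(B) ⊇ FOLLOW(S) ⊇ {$,a,b}; new: +{$,a,b}
  S: {$,a,b}  A: {b}  B: {$,a,b}
iter 2: — fixpoint
  S: {$,a,b}  A: {b}  B: {$,a,b}

FOLLOW(B) = ["$", "a", "b"]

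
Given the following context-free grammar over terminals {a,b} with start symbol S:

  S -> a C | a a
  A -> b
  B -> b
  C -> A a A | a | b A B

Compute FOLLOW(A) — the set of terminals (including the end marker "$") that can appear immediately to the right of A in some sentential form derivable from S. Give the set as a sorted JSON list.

FIRST iteration:
pass 1:
  A via A→b: +{b}
  B via B→b: +{b}
  C via C→A a A: +{b}
  C via C→a: +{a}
  S via S→a C: +{a}
  FIRST[S]={a}  FIRST[A]={b}  FIRST[B]={b}  FIRST[C]={a,b}
pass 2: done
  FIRST[S]={a}  FIRST[A]={b}  FIRST[B]={b}  FIRST[C]={a,b}

Compute FOLLOW by fixpoint:
FOLLOW(S) := {$}
iter 1:
  C→A a A: FOLLOW(A) ⊇ FIRST(a) = {a}; new: +{a}
  C→b A B: FOLLOW(A) ⊇ FIRST(B) = {b}; new: +{b}
  S→a C: FOLLOW(C) ⊇ FOLLOW(S) ⊇ {$}; new: +{$}
  FOLLOW[S]={$}  FOLLOW[A]={a,b}  FOLLOW[B]={}  FOLLOW[C]={$}
iter 2:
  C→A a A: FOLLOW(A) ⊇ FOLLOW(C) ⊇ {$}; new: +{$}
  C→b A B: FOLLOW(B) ⊇ FOLLOW(C) ⊇ {$}; new: +{$}
  FOLLOW[S]={$}  FOLLOW[A]={$,a,b}  FOLLOW[B]={$}  FOLLOW[C]={$}
iter 3: (no change)
  FOLLOW[S]={$}  FOLLOW[A]={$,a,b}  FOLLOW[B]={$}  FOLLOW[C]={$}

FOLLOW(A) = ["$", "a", "b"]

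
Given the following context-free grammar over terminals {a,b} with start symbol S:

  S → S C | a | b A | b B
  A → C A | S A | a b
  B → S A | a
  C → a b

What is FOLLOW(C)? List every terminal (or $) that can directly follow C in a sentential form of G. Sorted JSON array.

Compute FIRST by fixpoint:
round 1:
  A via A→a b: +{a}
  B via B→a: +{a}
  C via C→a b: +{a}
  S via S→a: +{a}
  S via S→b A: +{b}
  FIRST(S)={a,b}  FIRST(A)={a}  FIRST(B)={a}  FIRST(C)={a}
round 2:
  A via A→S A: +{b}
  B via B→S A: +{b}
  FIRST(S)={a,b}  FIRST(A)={a,b}  FIRST(B)={a,b}  FIRST(C)={a}
round 3: (no change)
  FIRST(S)={a,b}  FIRST(A)={a,b}  FIRST(B)={a,b}  FIRST(C)={a}

FOLLOW sets:
seed FOLLOW(S) with $
round 1:
  A→C A: FOLLOW(C) ⊇ FIRST(A) = {a,b}; new: +{a,b}
  A→S A: FOLLOW(S) ⊇ FIRST(A) = {a,b}; new: +{a,b}
  S→S C: FOLLOW(C) ⊇ FOLLOW(S) ⊇ {$,a,b}; new: +{$}
  S→b A: FOLLOW(A) ⊇ FOLLOW(S) ⊇ {$,a,b}; new: +{$,a,b}
  S→b B: FOLLOW(B) ⊇ FOLLOW(S) ⊇ {$,a,b}; new: +{$,a,b}
  FOLLOW[S]={$,a,b}  FOLLOW[A]={$,a,b}  FOLLOW[B]={$,a,b}  FOLLOW[C]={$,a,b}
round 2: (stable)
  FOLLOW[S]={$,a,b}  FOLLOW[A]={$,a,b}  FOLLOW[B]={$,a,b}  FOLLOW[C]={$,a,b}

FOLLOW(C) = ["$", "a", "b"]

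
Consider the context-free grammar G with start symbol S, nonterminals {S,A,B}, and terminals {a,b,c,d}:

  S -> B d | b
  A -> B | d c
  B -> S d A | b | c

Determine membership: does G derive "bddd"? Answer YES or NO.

Convert to CNF:
  S -> B T0 | b
  A -> S X2 | T0 T1 | b | c
  B -> S X3 | b | c
  T0 -> d
  T1 -> c
  X2 -> T0 A
  X3 -> T0 A

CYK table (by increasing span):
  T[0,0] 'b' = {A,B,S}
  T[1,1] 'd' = {T0}  orig:{}
  T[2,2] 'd' = {T0}  orig:{}
  T[3,3] 'd' = {T0}  orig:{}
  T[0,1] 'bd' = {S}
  T[1,2] 'dd' = ∅
  T[2,3] 'dd' = ∅
  T[0,2] 'bdd' = ∅
  T[1,3] 'ddd' = ∅
  T[0,3] 'bddd' = ∅

S ∉ T[0,3] ⇒ NO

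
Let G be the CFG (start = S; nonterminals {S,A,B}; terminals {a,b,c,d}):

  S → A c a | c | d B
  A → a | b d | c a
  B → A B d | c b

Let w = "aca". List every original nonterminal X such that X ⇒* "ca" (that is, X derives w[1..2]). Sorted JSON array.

Convert to CNF:
  S -> A X5 | T1 B | c
  A -> T0 T1 | T2 T3 | a
  B -> A X4 | T2 T0
  T0 -> b
  T1 -> d
  T2 -> c
  T3 -> a
  X4 -> B T1
  X5 -> T2 T3

CYK table (by increasing span), restricted to cells inside w[1..2]:
  T[1,1] 'c' = {S,T2}  orig:{S}
  T[2,2] 'a' = {A,T3}  orig:{A}
  T[1,2] 'ca' = {A,X5}  orig:{A}

Original NTs in T[1,2] deriving "ca": ["A"]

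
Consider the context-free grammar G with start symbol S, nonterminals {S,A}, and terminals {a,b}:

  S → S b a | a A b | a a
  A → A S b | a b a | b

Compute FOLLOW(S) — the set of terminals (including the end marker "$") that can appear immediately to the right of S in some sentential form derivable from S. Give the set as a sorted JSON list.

FIRST iteration:
round 1:
  A via A→a b a: +{a}
  A via A→b: +{b}
  S via S→a A b: +{a}
  FIRST(S)={a}  FIRST(A)={a,b}
round 2: done
  FIRST(S)={a}  FIRST(A)={a,b}

FOLLOW sets:
initialize: $ ∈ FOLLOW(S)
pass 1:
  A→A S b: FOLLOW(A) ⊇ FIRST(S) = {a}; new: +{a}
  A→A S b: FOLLOW(S) ⊇ FIRST(b) = {b}; new: +{b}
  S→a A b: FOLLOW(A) ⊇ FIRST(b) = {b}; new: +{b}
  FOLLOW(S)={$,b}  FOLLOW(A)={a,b}
pass 2: (no change)
  FOLLOW(S)={$,b}  FOLLOW(A)={a,b}

FOLLOW(S) = ["$", "b"]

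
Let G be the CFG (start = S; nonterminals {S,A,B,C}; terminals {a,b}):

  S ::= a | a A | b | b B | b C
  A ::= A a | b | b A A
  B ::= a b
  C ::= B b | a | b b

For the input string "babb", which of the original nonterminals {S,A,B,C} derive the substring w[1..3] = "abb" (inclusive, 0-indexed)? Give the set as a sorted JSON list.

Convert to CNF:
  S -> T0 A | T1 B | T1 C | a | b
  A -> A T0 | T1 X2 | b
  B -> T0 T1
  C -> B T1 | T1 T1 | a
  T0 -> a
  T1 -> b
  X2 -> A A

CYK table (by increasing span) (cells [i..j] with 1 ≤ i ≤ j ≤ 3 only):
  cell(1,1) a: {C,S,T0}  orig:{C,S}
  cell(2,2) b: {A,S,T1}  orig:{A,S}
  cell(3,3) b: {A,S,T1}  orig:{A,S}
  cell(1,2) ab: {B,S}
  cell(2,3) bb: {C,X2}  orig:{C}
  cell(1,3) abb: {C}

Original NTs in T[1,3] deriving "abb": ["C"]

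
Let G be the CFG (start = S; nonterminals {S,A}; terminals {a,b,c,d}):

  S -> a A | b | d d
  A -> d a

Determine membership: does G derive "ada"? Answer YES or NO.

Convert to CNF:
  S -> T0 T0 | T1 A | b
  A -> T0 T1
  T0 -> d
  T1 -> a

CYK fill:
  [0..0]={T1}  "a"  orig:{}
  [1..1]={T0}  "d"  orig:{}
  [2..2]={T1}  "a"  orig:{}
  [0..1]=∅  "ad"
  [1..2]={A}  "da"
  [0..2]={S}  "ada"

S ∈ T[0,2] ⇒ YES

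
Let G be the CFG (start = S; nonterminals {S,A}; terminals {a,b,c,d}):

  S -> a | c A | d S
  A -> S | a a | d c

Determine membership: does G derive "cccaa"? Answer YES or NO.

Convert to CNF:
  S -> T1 A | T2 S | a
  A -> T0 T0 | T1 A | T2 S | T2 T1 | a
  T0 -> a
  T1 -> c
  T2 -> d

CYK fill:
  T[0,0] 'c' = {T1}  orig:{}
  T[1,1] 'c' = {T1}  orig:{}
  T[2,2] 'c' = {T1}  orig:{}
  T[3,3] 'a' = {A,S,T0}  orig:{A,S}
  T[4,4] 'a' = {A,S,T0}  orig:{A,S}
  T[0,1] 'cc' = ∅
  T[1,2] 'cc' = ∅
  T[2,3] 'ca' = {A,S}
  T[3,4] 'aa' = {A}
  T[0,2] 'ccc' = ∅
  T[1,3] 'cca' = {A,S}
  T[2,4] 'caa' = {A,S}
  T[0,3] 'ccca' = {A,S}
  T[1,4] 'ccaa' = {A,S}
  T[0,4] 'cccaa' = {A,S}

S ∈ T[0,4] ⇒ YES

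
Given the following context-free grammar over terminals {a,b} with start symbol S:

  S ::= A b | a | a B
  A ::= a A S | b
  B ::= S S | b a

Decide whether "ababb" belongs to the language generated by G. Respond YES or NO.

Convert to CNF:
  S -> A T1 | T0 B | a
  A -> T0 X2 | b
  B -> S S | T1 T0
  T0 -> a
  T1 -> b
  X2 -> A S

Fill CYK table bottom-up:
  cell(0,0) a: {S,T0}  orig:{S}
  cell(1,1) b: {A,T1}  orig:{A}
  cell(2,2) a: {S,T0}  orig:{S}
  cell(3,3) b: {A,T1}  orig:{A}
  cell(4,4) b: {A,T1}  orig:{A}
  cell(0,1) ab: ∅
  cell(1,2) ba: {B,X2}  orig:{B}
  cell(2,3) ab: ∅
  cell(3,4) bb: {S}
  cell(0,2) aba: {A,S}
  cell(1,3) bab: ∅
  cell(2,4) abb: {B}
  cell(0,3) abab: {S}
  cell(1,4) babb: ∅
  cell(0,4) ababb: {B,X2}  orig:{B}

S ∉ T[0,4] ⇒ NO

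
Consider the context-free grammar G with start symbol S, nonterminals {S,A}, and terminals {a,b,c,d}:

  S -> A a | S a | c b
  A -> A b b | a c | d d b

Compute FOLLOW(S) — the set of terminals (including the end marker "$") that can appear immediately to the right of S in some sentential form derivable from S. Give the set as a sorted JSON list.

FIRST sets, iterate to fixpoint:
pass 1:
  A via A→a c: +{a}
  A via A→d d b: +{d}
  S via S→A a: +{a,d}
  S via S→c b: +{c}
  FIRST(S)={a,c,d}  FIRST(A)={a,d}
pass 2: done
  FIRST(S)={a,c,d}  FIRST(A)={a,d}

FOLLOW sets:
seed FOLLOW(S) with $
iter 1:
  A→A b b: FOLLOW(A) ⊇ FIRST(b) = {b}; new: +{b}
  S→A a: FOLLOW(A) ⊇ FIRST(a) = {a}; new: +{a}
  S→S a: FOLLOW(S) ⊇ FIRST(a) = {a}; new: +{a}
  FOLLOW(S)={$,a}  FOLLOW(A)={a,b}
iter 2: — fixpoint
  FOLLOW(S)={$,a}  FOLLOW(A)={a,b}

FOLLOW(S) = ["$", "a"]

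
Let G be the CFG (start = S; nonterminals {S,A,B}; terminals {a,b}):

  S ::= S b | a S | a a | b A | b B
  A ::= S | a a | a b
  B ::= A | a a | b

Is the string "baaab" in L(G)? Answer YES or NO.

Convert to CNF:
  S -> S T0 | T0 A | T0 B | T1 S | T1 T1
  A -> S T0 | T0 A | T0 B | T1 S | T1 T0 | T1 T1
  B -> S T0 | T0 A | T0 B | T1 S | T1 T0 | T1 T1 | b
  T0 -> b
  T1 -> a

CYK table (by increasing span):
  cell(0,0) b: {B,T0}  orig:{B}
  cell(1,1) a: {T1}  orig:{}
  cell(2,2) a: {T1}  orig:{}
  cell(3,3) a: {T1}  orig:{}
  cell(4,4) b: {B,T0}  orig:{B}
  cell(0,1) ba: ∅
  cell(1,2) aa: {A,B,S}
  cell(2,3) aa: {A,B,S}
  cell(3,4) ab: {A,B}
  cell(0,2) baa: {A,B,S}
  cell(1,3) aaa: {A,B,S}
  cell(2,4) aab: {A,B,S}
  cell(0,3) baaa: {A,B,S}
  cell(1,4) aaab: {A,B,S}
  cell(0,4) baaab: {A,B,S}

S ∈ T[0,4] ⇒ YES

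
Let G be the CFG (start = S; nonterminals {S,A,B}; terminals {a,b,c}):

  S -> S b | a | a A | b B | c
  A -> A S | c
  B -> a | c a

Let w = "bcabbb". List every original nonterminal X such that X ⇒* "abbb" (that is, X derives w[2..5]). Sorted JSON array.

Convert to CNF:
  S -> S T2 | T1 A | T2 B | a | c
  A -> A S | c
  B -> T0 T1 | a
  T0 -> c
  T1 -> a
  T2 -> b

Fill CYK table bottom-up — only the sub-triangle for w[2..5]:
  [2..2]={B,S,T1}  "a"  orig:{B,S}
  [3..3]={T2}  "b"  orig:{}
  [4..4]={T2}  "b"  orig:{}
  [5..5]={T2}  "b"  orig:{}
  [2..3]={S}  "ab"
  [3..4]=∅  "bb"
  [4..5]=∅  "bb"
  [2..4]={S}  "abb"
  [3..5]=∅  "bbb"
  [2..5]={S}  "abbb"

Original NTs in T[2,5] deriving "abbb": ["S"]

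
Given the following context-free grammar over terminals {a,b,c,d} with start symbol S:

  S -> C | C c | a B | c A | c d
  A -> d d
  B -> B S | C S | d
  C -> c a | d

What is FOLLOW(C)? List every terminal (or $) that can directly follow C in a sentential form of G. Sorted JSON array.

FIRST sets, iterate to fixpoint:
[1]
  A via A→d d: +{d}
  B via B→d: +{d}
  C via C→c a: +{c}
  C via C→d: +{d}
  S via S→C: +{c,d}
  S via S→a B: +{a}
  S: {a,c,d}  A: {d}  B: {d}  C: {c,d}
[2]
  B via B→C S: +{c}
  S: {a,c,d}  A: {d}  B: {c,d}  C: {c,d}
[3] (stable)
  S: {a,c,d}  A: {d}  B: {c,d}  C: {c,d}

Compute FOLLOW by fixpoint:
initialize: $ ∈ FOLLOW(S)
[1]
  B→B S: FOLLOW(B) ⊇ FIRST(S) = {a,c,d}; new: +{a,c,d}
  B→B S: FOLLOW(S) ⊇ FOLLOW(B) ⊇ {a,c,d}; new: +{a,c,d}
  B→C S: FOLLOW(C) ⊇ FIRST(S) = {a,c,d}; new: +{a,c,d}
  S→C: FOLLOW(C) ⊇ FOLLOW(S) ⊇ {$,a,c,d}; new: +{$}
  S→a B: FOLLOW(B) ⊇ FOLLOW(S) ⊇ {$,a,c,d}; new: +{$}
  S→c A: FOLLOW(A) ⊇ FOLLOW(S) ⊇ {$,a,c,d}; new: +{$,a,c,d}
  S: {$,a,c,d}  A: {$,a,c,d}  B: {$,a,c,d}  C: {$,a,c,d}
[2] done
  S: {$,a,c,d}  A: {$,a,c,d}  B: {$,a,c,d}  C: {$,a,c,d}

FOLLOW(C) = ["$", "a", "c", "d"]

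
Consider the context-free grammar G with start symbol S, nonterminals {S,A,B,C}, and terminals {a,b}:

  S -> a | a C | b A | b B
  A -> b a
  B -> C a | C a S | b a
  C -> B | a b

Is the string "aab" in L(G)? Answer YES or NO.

Convert to CNF:
  S -> T0 A | T0 B | T1 C | a
  A -> T0 T1
  B -> C T1 | C X2 | T0 T1
  C -> C T1 | C X3 | T0 T1 | T1 T0
  T0 -> b
  T1 -> a
  X2 -> T1 S
  X3 -> T1 S

CYK fill:
  T[0,0] 'a' = {S,T1}  orig:{S}
  T[1,1] 'a' = {S,T1}  orig:{S}
  T[2,2] 'b' = {T0}  orig:{}
  T[0,1] 'aa' = {X2,X3}  orig:{}
  T[1,2] 'ab' = {C}
  T[0,2] 'aab' = {S}

S ∈ T[0,2] ⇒ YES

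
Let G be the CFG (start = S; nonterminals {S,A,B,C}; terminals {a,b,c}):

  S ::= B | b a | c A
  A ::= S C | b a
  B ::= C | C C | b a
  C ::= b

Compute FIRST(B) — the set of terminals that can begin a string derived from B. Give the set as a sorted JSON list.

FIRST sets, iterate to fixpoint:
round 1:
  A via A→b a: +{b}
  B via B→b a: +{b}
  C via C→b: +{b}
  S via S→B: +{b}
  S via S→c A: +{c}
  FIRST[S]={b,c}  FIRST[A]={b}  FIRST[B]={b}  FIRST[C]={b}
round 2:
  A via A→S C: +{c}
  FIRST[S]={b,c}  FIRST[A]={b,c}  FIRST[B]={b}  FIRST[C]={b}
round 3: (no change)
  FIRST[S]={b,c}  FIRST[A]={b,c}  FIRST[B]={b}  FIRST[C]={b}

FIRST(B) = ["b"]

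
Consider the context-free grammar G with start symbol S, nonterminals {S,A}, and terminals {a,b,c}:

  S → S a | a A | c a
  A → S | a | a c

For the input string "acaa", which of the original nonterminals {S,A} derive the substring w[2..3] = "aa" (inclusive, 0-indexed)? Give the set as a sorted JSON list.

Convert to CNF:
  S -> S T0 | T0 A | T1 T0
  A -> S T0 | T0 A | T0 T1 | T1 T0 | a
  T0 -> a
  T1 -> c

CYK fill (cells [i..j] with 2 ≤ i ≤ j ≤ 3 only):
  cell(2,2) a: {A,T0}  orig:{A}
  cell(3,3) a: {A,T0}  orig:{A}
  cell(2,3) aa: {A,S}

Original NTs in T[2,3] deriving "aa": ["A", "S"]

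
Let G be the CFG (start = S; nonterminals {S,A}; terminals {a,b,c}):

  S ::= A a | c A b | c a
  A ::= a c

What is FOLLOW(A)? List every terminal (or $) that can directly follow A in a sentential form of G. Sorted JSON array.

FIRST sets, iterate to fixpoint:
[1]
  A via A→a c: +{a}
  S via S→A a: +{a}
  S via S→c A b: +{c}
  FIRST(S)={a,c}  FIRST(A)={a}
[2] (stable)
  FIRST(S)={a,c}  FIRST(A)={a}

FOLLOW sets:
initialize: $ ∈ FOLLOW(S)
iter 1:
  S→A a: FOLLOW(A) ⊇ FIRST(a) = {a}; new: +{a}
  S→c A b: FOLLOW(A) ⊇ FIRST(b) = {b}; new: +{b}
  FOLLOW(S)={$}  FOLLOW(A)={a,b}
iter 2: (stable)
  FOLLOW(S)={$}  FOLLOW(A)={a,b}

FOLLOW(A) = ["a", "b"]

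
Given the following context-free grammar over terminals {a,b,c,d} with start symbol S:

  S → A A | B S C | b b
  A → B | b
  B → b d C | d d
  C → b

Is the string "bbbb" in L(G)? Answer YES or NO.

Convert to CNF:
  S -> A A | B X4 | T0 T0
  A -> T0 X2 | T1 T1 | b
  B -> T0 X3 | T1 T1
  C -> b
  T0 -> b
  T1 -> d
  X2 -> T1 C
  X3 -> T1 C
  X4 -> S C

Fill CYK table bottom-up:
  T[0,0] 'b' = {A,C,T0}  orig:{A,C}
  T[1,1] 'b' = {A,C,T0}  orig:{A,C}
  T[2,2] 'b' = {A,C,T0}  orig:{A,C}
  T[3,3] 'b' = {A,C,T0}  orig:{A,C}
  T[0,1] 'bb' = {S}
  T[1,2] 'bb' = {S}
  T[2,3] 'bb' = {S}
  T[0,2] 'bbb' = {X4}  orig:{}
  T[1,3] 'bbb' = {X4}  orig:{}
  T[0,3] 'bbbb' = ∅

S ∉ T[0,3] ⇒ NO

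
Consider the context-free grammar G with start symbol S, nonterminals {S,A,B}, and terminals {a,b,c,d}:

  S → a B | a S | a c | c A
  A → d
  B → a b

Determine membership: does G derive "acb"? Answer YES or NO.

CNF form of G:
  S -> T0 B | T0 S | T0 T2 | T2 A
  A -> d
  B -> T0 T1
  T0 -> a
  T1 -> b
  T2 -> c

Fill CYK table bottom-up:
  cell(0,0) a: {T0}  orig:{}
  cell(1,1) c: {T2}  orig:{}
  cell(2,2) b: {T1}  orig:{}
  cell(0,1) ac: {S}
  cell(1,2) cb: ∅
  cell(0,2) acb: ∅

S ∉ T[0,2] ⇒ NO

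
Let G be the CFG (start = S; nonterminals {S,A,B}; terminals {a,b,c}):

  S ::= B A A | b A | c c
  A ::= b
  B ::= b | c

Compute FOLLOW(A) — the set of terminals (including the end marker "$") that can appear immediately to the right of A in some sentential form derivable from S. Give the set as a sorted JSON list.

Compute FIRST by fixpoint:
pass 1:
  A via A→b: +{b}
  B via B→b: +{b}
  B via B→c: +{c}
  S via S→B A A: +{b,c}
  FIRST(S)={b,c}  FIRST(A)={b}  FIRST(B)={b,c}
pass 2: done
  FIRST(S)={b,c}  FIRST(A)={b}  FIRST(B)={b,c}

Compute FOLLOW by fixpoint:
initialize: $ ∈ FOLLOW(S)
[1]
  S→B A A: FOLLOW(B) ⊇ FIRST(A) = {b}; new: +{b}
  S→B A A: FOLLOW(A) ⊇ FIRST(A) = {b}; new: +{b}
  S→B A A: FOLLOW(A) ⊇ FOLLOW(S) ⊇ {$}; new: +{$}
  S: {$}  A: {$,b}  B: {b}
[2] done
  S: {$}  A: {$,b}  B: {b}

FOLLOW(A) = ["$", "b"]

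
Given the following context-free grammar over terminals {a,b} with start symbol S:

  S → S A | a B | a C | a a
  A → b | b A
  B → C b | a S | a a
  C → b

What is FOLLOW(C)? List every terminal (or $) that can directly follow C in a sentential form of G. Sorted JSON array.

FIRST sets, iterate to fixpoint:
[1]
  A via A→b: +{b}
  B via B→a S: +{a}
  C via C→b: +{b}
  S via S→a B: +{a}
  FIRST[S]={a}  FIRST[A]={b}  FIRST[B]={a}  FIRST[C]={b}
[2]
  B via B→C b: +{b}
  FIRST[S]={a}  FIRST[A]={b}  FIRST[B]={a,b}  FIRST[C]={b}
[3] (no change)
  FIRST[S]={a}  FIRST[A]={b}  FIRST[B]={a,b}  FIRST[C]={b}

FOLLOW sets:
seed FOLLOW(S) with $
pass 1:
  B→C b: FOLLOW(C) ⊇ FIRST(b) = {b}; new: +{b}
  S→S A: FOLLOW(S) ⊇ FIRST(A) = {b}; new: +{b}
  S→S A: FOLLOW(A) ⊇ FOLLOW(S) ⊇ {$,b}; new: +{$,b}
  S→a B: FOLLOW(B) ⊇ FOLLOW(S) ⊇ {$,b}; new: +{$,b}
  S→a C: FOLLOW(C) ⊇ FOLLOW(S) ⊇ {$,b}; new: +{$}
  S: {$,b}  A: {$,b}  B: {$,b}  C: {$,b}
pass 2: (no change)
  S: {$,b}  A: {$,b}  B: {$,b}  C: {$,b}

FOLLOW(C) = ["$", "b"]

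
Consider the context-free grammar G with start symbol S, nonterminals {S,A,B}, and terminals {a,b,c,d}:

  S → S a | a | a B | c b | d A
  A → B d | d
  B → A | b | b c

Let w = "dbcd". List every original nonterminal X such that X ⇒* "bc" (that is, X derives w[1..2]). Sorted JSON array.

CNF form of G:
  S -> S T3 | T0 A | T2 T1 | T3 B | a
  A -> B T0 | d
  B -> B T0 | T1 T2 | b | d
  T0 -> d
  T1 -> b
  T2 -> c
  T3 -> a

CYK fill (cells [i..j] with 1 ≤ i ≤ j ≤ 2 only):
  [1..1]={B,T1}  "b"  orig:{B}
  [2..2]={T2}  "c"  orig:{}
  [1..2]={B}  "bc"

Original NTs in T[1,2] deriving "bc": ["B"]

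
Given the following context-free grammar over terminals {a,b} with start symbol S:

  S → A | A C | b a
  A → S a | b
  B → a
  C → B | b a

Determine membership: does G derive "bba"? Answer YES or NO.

CNF form of G:
  S -> A C | S T0 | T1 T0 | b
  A -> S T0 | b
  B -> a
  C -> T1 T0 | a
  T0 -> a
  T1 -> b

CYK table (by increasing span):
  [0..0]={A,S,T1}  "b"  orig:{A,S}
  [1..1]={A,S,T1}  "b"  orig:{A,S}
  [2..2]={B,C,T0}  "a"  orig:{B,C}
  [0..1]=∅  "bb"
  [1..2]={A,C,S}  "ba"
  [0..2]={S}  "bba"

S ∈ T[0,2] ⇒ YES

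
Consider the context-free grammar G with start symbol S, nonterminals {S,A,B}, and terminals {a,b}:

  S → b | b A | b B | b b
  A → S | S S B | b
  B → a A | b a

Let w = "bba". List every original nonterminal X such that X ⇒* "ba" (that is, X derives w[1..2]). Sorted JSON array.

CNF form of G:
  S -> T0 A | T0 B | T0 T0 | b
  A -> S X2 | T0 A | T0 B | T0 T0 | b
  B -> T0 T1 | T1 A
  T0 -> b
  T1 -> a
  X2 -> S B

CYK fill, restricted to cells inside w[1..2]:
  [1..1]={A,S,T0}  "b"  orig:{A,S}
  [2..2]={T1}  "a"  orig:{}
  [1..2]={B}  "ba"

Original NTs in T[1,2] deriving "ba": ["B"]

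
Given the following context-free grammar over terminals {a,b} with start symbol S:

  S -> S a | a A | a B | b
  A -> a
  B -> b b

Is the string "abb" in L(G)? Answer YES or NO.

Convert to CNF:
  S -> S T1 | T1 A | T1 B | b
  A -> a
  B -> T0 T0
  T0 -> b
  T1 -> a

CYK table (by increasing span):
  T[0,0] 'a' = {A,T1}  orig:{A}
  T[1,1] 'b' = {S,T0}  orig:{S}
  T[2,2] 'b' = {S,T0}  orig:{S}
  T[0,1] 'ab' = ∅
  T[1,2] 'bb' = {B}
  T[0,2] 'abb' = {S}

S ∈ T[0,2] ⇒ YES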